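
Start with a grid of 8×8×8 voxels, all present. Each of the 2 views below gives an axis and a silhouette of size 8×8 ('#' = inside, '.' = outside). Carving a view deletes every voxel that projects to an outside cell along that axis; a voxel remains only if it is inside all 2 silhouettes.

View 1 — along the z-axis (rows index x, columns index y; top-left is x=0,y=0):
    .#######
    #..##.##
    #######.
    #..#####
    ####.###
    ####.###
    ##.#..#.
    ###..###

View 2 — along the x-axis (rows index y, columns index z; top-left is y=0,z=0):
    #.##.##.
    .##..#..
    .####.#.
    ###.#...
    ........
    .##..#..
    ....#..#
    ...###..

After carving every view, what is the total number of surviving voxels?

voxel count = 158

initial block: 8^3 = 512
step 1: project along z, AND mask (49/64) → |grid| = 392
step 2: project along x, AND mask (25/64) → |grid| = 158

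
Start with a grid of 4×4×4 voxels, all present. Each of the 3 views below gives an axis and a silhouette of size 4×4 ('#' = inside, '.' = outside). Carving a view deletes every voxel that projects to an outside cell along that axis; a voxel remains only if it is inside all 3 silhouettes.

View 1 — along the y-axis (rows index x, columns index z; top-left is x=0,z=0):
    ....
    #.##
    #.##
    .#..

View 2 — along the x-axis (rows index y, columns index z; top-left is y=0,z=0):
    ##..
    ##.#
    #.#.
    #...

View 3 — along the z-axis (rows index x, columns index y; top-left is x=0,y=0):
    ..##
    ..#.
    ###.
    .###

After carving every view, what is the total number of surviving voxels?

8 voxels

start: 4×4×4 = 64 voxels
  1. axis=1 (XZ plane), |mask|=7  ⇒  voxels=28
  2. axis=0 (YZ plane), |mask|=8  ⇒  voxels=14
  3. axis=2 (XY plane), |mask|=9  ⇒  voxels=8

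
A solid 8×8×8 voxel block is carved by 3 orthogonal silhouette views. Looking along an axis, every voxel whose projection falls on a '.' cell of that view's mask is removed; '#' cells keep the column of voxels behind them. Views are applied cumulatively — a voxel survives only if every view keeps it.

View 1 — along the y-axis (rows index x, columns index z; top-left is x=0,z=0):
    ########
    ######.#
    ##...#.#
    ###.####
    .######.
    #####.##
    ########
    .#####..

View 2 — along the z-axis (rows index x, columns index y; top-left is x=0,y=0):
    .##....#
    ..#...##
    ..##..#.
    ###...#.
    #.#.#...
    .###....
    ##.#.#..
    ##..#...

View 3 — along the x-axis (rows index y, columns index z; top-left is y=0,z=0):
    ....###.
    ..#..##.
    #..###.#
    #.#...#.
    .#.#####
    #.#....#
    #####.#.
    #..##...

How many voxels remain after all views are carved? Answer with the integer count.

remaining voxels: 85

initial block: 8^3 = 512
carve view 1 (along y, XZ-mask fill 52/64): 416 voxels remain
carve view 2 (along z, XY-mask fill 26/64): 171 voxels remain
carve view 3 (along x, YZ-mask fill 32/64): 85 voxels remain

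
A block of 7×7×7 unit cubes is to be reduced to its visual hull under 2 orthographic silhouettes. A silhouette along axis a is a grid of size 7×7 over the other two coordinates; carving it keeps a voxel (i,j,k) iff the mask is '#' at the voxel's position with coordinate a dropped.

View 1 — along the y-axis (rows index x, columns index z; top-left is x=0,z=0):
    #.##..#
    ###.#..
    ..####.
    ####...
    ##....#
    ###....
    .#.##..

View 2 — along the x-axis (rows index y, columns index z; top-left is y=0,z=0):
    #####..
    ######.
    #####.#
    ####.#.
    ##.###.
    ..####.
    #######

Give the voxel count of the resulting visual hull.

start: 7×7×7 = 343 voxels
V1 y: intersect with XZ mask (25 set) -- 175 left
V2 x: intersect with YZ mask (38 set) -- 145 left

voxel count = 145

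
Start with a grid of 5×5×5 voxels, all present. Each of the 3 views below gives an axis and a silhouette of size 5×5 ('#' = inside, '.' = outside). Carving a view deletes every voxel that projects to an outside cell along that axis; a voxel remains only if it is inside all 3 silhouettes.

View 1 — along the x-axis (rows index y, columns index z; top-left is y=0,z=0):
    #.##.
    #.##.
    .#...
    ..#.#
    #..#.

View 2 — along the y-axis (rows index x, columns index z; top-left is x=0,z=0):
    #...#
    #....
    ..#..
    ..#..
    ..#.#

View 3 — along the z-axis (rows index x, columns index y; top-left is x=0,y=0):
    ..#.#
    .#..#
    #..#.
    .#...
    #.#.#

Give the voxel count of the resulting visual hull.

full grid |V| = 125
  1. axis=0 (YZ plane), |mask|=11  ⇒  voxels=55
  2. axis=1 (XZ plane), |mask|=7  ⇒  voxels=17
  3. axis=2 (XY plane), |mask|=10  ⇒  voxels=7

voxel count = 7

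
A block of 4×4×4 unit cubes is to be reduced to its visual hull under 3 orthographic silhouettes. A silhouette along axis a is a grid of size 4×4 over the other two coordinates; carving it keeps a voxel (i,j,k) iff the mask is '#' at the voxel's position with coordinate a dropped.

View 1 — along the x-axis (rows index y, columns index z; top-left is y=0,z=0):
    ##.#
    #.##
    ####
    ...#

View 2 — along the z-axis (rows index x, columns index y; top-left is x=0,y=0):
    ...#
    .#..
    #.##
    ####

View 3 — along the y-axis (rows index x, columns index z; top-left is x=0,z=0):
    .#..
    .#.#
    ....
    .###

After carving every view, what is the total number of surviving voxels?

full grid |V| = 64
after view 1 [x-axis, 11 of 16 cells solid] → remaining = 44
after view 2 [z-axis, 9 of 16 cells solid] → remaining = 23
after view 3 [y-axis, 6 of 16 cells solid] → remaining = 9

voxel count = 9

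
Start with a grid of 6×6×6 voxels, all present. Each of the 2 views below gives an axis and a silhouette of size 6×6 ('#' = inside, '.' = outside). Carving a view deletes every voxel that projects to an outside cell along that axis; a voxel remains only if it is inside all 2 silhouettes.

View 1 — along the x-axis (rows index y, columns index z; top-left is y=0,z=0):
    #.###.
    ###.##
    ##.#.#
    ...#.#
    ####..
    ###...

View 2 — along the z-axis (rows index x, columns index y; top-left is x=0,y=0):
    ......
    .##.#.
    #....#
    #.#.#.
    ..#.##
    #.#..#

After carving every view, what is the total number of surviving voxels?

start: 6×6×6 = 216 voxels
V1 x: intersect with YZ mask (22 set) -- 132 left
V2 z: intersect with XY mask (14 set) -- 54 left

54 voxels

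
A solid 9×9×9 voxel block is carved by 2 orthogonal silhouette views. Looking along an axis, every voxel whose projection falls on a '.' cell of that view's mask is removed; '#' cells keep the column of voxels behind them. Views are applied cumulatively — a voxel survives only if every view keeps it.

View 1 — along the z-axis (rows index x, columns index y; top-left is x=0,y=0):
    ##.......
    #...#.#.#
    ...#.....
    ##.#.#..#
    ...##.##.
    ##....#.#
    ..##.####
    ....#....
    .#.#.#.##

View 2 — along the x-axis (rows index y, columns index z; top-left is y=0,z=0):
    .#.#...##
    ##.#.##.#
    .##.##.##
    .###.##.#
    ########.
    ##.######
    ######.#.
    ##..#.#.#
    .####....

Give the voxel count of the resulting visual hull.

initial block: 9^3 = 729
V1 z: intersect with XY mask (32 set) -- 288 left
V2 x: intersect with YZ mask (54 set) -- 187 left

remaining voxels: 187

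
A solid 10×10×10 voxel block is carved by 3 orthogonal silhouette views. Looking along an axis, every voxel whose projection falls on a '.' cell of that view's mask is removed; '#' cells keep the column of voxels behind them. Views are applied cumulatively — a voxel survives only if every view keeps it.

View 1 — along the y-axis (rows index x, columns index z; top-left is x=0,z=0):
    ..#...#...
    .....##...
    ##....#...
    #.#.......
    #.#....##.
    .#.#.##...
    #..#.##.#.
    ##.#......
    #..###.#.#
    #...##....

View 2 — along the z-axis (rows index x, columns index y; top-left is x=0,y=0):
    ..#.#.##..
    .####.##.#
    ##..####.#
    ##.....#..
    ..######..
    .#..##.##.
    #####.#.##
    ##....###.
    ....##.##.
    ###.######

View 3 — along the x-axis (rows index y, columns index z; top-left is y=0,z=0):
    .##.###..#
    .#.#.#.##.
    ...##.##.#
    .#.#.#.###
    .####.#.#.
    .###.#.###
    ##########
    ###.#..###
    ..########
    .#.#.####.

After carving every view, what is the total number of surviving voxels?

voxel count = 123

start: 10×10×10 = 1000 voxels
V1 y: intersect with XZ mask (34 set) -- 340 left
V2 z: intersect with XY mask (58 set) -- 199 left
V3 x: intersect with YZ mask (66 set) -- 123 left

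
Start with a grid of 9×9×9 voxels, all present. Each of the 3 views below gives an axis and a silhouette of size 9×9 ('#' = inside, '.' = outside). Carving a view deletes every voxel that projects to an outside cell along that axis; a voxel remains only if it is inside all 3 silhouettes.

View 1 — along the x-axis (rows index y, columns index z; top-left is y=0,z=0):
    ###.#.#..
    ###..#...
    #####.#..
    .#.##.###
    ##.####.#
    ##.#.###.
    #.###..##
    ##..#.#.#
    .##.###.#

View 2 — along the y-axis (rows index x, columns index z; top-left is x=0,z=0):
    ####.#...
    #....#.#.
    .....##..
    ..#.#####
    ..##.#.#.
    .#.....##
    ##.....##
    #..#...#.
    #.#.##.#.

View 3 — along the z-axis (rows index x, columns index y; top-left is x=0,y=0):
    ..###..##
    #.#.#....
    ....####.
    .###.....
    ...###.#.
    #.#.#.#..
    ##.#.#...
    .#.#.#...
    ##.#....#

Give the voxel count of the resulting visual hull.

full grid |V| = 729
  1. axis=0 (YZ plane), |mask|=51  ⇒  voxels=459
  2. axis=1 (XZ plane), |mask|=35  ⇒  voxels=182
  3. axis=2 (XY plane), |mask|=34  ⇒  voxels=73

remaining voxels: 73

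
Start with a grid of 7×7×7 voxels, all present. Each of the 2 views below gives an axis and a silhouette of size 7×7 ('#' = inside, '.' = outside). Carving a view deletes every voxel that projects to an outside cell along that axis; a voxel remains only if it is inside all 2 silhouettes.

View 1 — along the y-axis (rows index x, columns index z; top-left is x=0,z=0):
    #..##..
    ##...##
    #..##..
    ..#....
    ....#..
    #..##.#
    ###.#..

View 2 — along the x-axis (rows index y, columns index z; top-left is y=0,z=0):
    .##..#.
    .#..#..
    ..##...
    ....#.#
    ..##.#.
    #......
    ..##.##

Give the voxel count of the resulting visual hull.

full grid |V| = 343
step 1: project along y, AND mask (20/49) → |grid| = 140
step 2: project along x, AND mask (17/49) → |grid| = 43

voxel count = 43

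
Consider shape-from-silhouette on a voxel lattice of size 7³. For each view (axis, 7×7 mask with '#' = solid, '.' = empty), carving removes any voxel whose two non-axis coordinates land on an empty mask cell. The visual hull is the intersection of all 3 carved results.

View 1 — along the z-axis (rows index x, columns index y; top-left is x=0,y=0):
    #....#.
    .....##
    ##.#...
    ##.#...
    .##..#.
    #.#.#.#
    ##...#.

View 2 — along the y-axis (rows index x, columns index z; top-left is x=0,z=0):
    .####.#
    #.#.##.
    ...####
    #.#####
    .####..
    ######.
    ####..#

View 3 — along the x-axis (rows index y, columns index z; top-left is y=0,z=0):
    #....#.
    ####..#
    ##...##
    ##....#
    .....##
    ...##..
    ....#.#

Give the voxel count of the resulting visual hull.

start: 7×7×7 = 343 voxels
after view 1 [z-axis, 20 of 49 cells solid] → remaining = 140
after view 2 [y-axis, 34 of 49 cells solid] → remaining = 99
after view 3 [x-axis, 20 of 49 cells solid] → remaining = 36

|visual hull| = 36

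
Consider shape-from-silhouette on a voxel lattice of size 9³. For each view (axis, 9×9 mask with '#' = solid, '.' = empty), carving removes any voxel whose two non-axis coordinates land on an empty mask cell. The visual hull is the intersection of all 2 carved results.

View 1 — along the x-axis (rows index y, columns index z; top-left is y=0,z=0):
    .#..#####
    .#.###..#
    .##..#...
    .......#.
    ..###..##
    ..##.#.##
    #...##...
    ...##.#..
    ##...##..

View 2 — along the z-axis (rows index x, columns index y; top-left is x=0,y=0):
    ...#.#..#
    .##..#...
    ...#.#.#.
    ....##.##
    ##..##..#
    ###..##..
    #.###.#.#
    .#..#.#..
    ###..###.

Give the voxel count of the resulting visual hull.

156 voxels

before carving: 729 voxels (9×9×9)
V1 x: intersect with YZ mask (35 set) -- 315 left
V2 z: intersect with XY mask (38 set) -- 156 left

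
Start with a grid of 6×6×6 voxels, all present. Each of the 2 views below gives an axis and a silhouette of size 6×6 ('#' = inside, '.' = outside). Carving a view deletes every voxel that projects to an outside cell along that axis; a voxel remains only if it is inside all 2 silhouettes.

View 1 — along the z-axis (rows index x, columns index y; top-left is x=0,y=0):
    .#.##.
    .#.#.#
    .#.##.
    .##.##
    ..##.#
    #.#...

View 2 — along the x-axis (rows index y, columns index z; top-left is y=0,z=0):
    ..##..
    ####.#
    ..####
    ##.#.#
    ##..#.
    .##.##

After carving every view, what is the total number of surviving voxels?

before carving: 216 voxels (6×6×6)
carve view 1 (along z, XY-mask fill 18/36): 108 voxels remain
carve view 2 (along x, YZ-mask fill 22/36): 71 voxels remain

remaining voxels: 71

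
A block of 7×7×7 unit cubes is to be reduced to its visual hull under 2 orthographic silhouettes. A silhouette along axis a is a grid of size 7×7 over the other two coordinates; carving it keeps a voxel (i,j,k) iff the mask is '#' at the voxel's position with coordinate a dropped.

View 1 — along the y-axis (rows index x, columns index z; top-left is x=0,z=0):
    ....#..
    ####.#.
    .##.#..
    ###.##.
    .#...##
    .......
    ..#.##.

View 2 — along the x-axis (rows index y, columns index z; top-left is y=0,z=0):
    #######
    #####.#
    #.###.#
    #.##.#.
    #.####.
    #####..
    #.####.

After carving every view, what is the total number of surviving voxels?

initial block: 7^3 = 343
V1 y: intersect with XZ mask (20 set) -- 140 left
V2 x: intersect with YZ mask (37 set) -- 104 left

remaining voxels: 104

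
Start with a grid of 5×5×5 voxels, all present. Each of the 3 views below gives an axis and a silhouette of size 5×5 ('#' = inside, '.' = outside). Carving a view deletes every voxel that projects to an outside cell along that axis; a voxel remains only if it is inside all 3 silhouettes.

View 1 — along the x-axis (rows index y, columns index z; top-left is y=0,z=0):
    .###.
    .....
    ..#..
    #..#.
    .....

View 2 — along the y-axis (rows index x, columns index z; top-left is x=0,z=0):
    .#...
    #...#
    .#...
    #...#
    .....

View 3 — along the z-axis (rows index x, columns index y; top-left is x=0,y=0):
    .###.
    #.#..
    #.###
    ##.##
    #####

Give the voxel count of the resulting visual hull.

start: 5×5×5 = 125 voxels
after view 1 [x-axis, 6 of 25 cells solid] → remaining = 30
after view 2 [y-axis, 6 of 25 cells solid] → remaining = 4
after view 3 [z-axis, 18 of 25 cells solid] → remaining = 2

remaining voxels: 2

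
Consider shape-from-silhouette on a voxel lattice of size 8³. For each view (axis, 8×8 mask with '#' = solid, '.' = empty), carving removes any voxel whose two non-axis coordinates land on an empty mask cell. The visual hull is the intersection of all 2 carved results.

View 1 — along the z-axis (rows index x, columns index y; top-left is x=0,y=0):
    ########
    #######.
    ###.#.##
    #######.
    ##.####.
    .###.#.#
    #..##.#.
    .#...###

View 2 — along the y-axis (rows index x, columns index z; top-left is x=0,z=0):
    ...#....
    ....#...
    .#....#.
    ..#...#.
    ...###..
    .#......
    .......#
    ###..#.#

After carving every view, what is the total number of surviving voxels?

start: 8×8×8 = 512 voxels
carve view 1 (along z, XY-mask fill 47/64): 376 voxels remain
carve view 2 (along y, XZ-mask fill 16/64): 88 voxels remain

remaining voxels: 88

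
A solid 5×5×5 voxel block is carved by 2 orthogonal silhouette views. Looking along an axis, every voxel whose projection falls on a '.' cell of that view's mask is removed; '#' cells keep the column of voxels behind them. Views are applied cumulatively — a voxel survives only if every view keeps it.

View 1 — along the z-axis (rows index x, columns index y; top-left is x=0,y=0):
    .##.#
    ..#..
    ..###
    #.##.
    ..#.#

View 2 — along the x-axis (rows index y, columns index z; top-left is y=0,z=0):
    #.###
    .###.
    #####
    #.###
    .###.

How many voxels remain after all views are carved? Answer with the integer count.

start: 5×5×5 = 125 voxels
  1. axis=2 (XY plane), |mask|=12  ⇒  voxels=60
  2. axis=0 (YZ plane), |mask|=19  ⇒  voxels=49

remaining voxels: 49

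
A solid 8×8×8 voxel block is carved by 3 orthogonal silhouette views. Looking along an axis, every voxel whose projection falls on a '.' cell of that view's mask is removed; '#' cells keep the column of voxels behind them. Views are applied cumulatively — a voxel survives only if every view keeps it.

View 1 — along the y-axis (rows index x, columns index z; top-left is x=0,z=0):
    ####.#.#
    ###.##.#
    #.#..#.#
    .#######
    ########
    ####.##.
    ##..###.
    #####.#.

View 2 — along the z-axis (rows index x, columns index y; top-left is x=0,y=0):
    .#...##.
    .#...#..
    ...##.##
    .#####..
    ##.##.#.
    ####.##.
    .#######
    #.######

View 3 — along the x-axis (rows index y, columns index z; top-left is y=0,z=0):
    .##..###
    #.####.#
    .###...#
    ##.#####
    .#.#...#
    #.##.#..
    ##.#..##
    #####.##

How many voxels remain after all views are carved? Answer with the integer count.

146 voxels

start: 8×8×8 = 512 voxels
  1. axis=1 (XZ plane), |mask|=48  ⇒  voxels=384
  2. axis=2 (XY plane), |mask|=39  ⇒  voxels=234
  3. axis=0 (YZ plane), |mask|=41  ⇒  voxels=146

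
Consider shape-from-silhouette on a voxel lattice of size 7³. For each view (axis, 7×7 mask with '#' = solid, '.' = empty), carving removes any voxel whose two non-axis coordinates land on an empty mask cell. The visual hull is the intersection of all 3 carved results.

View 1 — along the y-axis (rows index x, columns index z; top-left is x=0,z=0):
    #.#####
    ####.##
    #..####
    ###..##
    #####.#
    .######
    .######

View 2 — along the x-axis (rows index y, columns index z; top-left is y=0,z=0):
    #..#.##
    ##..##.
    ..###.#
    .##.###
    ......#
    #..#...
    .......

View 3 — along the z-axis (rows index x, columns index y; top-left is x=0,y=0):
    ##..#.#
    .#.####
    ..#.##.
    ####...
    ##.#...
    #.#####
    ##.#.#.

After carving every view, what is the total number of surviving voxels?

remaining voxels: 72

before carving: 343 voxels (7×7×7)
[1] y-view keeps 40 columns → grid now 280
[2] x-view keeps 20 columns → grid now 116
[3] z-view keeps 29 columns → grid now 72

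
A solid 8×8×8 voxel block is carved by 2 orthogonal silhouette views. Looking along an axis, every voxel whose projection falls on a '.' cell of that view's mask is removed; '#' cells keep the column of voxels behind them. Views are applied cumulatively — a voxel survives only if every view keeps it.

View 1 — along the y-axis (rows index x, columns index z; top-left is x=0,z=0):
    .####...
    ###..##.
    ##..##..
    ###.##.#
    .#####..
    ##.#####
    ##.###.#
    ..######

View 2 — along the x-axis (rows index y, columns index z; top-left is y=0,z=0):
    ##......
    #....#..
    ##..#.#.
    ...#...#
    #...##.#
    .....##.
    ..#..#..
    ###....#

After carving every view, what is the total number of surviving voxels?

start: 8×8×8 = 512 voxels
[1] y-view keeps 43 columns → grid now 344
[2] x-view keeps 22 columns → grid now 121

121 voxels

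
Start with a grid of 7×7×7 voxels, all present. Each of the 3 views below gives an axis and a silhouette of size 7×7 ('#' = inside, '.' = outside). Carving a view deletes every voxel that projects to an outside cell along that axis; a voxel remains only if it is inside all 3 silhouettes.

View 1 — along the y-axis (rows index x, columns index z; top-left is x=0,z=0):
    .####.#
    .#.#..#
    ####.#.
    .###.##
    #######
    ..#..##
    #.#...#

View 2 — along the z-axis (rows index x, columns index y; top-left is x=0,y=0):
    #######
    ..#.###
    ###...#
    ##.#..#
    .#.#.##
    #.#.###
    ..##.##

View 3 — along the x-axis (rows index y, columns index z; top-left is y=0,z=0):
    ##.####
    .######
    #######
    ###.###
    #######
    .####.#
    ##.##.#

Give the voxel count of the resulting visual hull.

119 voxels

start: 7×7×7 = 343 voxels
after view 1 [y-axis, 31 of 49 cells solid] → remaining = 217
after view 2 [z-axis, 32 of 49 cells solid] → remaining = 142
after view 3 [x-axis, 42 of 49 cells solid] → remaining = 119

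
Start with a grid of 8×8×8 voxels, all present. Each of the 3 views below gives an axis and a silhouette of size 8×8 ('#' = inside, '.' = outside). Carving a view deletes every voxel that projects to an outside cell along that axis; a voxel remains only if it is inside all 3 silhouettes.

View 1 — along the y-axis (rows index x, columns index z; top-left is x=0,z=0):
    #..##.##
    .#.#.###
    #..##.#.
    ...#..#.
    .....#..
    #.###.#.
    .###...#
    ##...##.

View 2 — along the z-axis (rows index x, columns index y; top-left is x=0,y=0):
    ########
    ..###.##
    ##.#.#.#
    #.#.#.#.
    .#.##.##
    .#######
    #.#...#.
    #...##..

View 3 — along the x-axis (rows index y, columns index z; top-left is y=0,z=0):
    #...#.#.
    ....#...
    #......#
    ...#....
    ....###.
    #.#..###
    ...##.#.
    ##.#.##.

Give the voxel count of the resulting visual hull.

initial block: 8^3 = 512
V1 y: intersect with XZ mask (30 set) -- 240 left
V2 z: intersect with XY mask (40 set) -- 157 left
V3 x: intersect with YZ mask (23 set) -- 67 left

voxel count = 67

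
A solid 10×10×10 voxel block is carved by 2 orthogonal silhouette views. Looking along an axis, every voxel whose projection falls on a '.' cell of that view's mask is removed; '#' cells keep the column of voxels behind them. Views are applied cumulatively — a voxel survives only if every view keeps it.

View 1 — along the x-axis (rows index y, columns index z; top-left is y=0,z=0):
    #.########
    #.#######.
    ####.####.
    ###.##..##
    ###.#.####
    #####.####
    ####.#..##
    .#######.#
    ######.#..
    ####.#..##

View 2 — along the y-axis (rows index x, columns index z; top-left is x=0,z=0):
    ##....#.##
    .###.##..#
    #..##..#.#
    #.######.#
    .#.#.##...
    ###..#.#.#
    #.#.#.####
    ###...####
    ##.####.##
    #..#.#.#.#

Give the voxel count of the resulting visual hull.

initial block: 10^3 = 1000
[1] x-view keeps 78 columns → grid now 780
[2] y-view keeps 61 columns → grid now 473

473 voxels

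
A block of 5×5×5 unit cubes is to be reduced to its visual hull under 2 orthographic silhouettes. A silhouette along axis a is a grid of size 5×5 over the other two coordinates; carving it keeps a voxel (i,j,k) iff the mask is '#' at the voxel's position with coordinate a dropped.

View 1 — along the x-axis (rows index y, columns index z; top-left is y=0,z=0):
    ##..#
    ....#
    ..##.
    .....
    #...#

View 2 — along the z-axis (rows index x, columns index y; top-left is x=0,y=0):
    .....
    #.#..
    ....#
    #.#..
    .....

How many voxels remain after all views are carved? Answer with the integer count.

12 voxels

start: 5×5×5 = 125 voxels
carve view 1 (along x, YZ-mask fill 8/25): 40 voxels remain
carve view 2 (along z, XY-mask fill 5/25): 12 voxels remain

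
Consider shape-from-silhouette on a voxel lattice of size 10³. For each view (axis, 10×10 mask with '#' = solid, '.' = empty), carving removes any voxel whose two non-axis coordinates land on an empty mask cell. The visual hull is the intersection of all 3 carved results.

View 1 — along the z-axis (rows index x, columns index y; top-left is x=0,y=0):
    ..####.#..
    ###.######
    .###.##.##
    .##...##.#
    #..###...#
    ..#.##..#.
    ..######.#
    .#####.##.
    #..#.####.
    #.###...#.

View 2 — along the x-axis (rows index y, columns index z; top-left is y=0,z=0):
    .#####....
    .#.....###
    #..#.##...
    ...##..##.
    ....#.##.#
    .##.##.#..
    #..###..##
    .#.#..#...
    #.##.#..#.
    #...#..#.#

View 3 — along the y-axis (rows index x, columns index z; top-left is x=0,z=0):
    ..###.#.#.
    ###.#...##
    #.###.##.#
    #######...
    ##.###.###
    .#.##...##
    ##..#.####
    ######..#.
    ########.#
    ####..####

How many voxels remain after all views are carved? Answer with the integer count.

initial block: 10^3 = 1000
[1] z-view keeps 60 columns → grid now 600
[2] x-view keeps 44 columns → grid now 262
[3] y-view keeps 69 columns → grid now 179

remaining voxels: 179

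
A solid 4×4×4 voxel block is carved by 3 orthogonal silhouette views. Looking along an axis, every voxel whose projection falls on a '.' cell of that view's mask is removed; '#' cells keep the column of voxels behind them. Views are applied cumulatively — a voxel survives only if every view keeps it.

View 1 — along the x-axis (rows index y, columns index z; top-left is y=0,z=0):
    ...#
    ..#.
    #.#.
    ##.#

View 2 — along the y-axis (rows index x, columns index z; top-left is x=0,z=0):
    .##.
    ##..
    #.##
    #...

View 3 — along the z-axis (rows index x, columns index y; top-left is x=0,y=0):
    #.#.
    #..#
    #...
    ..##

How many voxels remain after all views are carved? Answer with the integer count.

initial block: 4^3 = 64
[1] x-view keeps 7 columns → grid now 28
[2] y-view keeps 8 columns → grid now 14
[3] z-view keeps 7 columns → grid now 6

|visual hull| = 6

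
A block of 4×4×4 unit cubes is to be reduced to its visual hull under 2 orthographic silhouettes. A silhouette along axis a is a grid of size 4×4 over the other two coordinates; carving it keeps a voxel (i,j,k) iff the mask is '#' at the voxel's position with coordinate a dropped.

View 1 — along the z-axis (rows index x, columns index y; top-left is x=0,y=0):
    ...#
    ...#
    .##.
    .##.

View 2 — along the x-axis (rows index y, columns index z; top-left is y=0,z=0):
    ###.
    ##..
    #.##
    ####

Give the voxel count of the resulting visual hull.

initial block: 4^3 = 64
V1 z: intersect with XY mask (6 set) -- 24 left
V2 x: intersect with YZ mask (12 set) -- 18 left

voxel count = 18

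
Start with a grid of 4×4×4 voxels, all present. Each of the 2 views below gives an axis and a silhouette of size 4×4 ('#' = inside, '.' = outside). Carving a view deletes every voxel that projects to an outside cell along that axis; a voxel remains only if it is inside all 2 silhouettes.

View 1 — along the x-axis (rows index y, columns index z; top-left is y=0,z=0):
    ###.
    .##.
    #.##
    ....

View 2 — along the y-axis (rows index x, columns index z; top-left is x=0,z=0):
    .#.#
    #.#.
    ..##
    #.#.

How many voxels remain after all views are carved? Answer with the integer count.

start: 4×4×4 = 64 voxels
  1. axis=0 (YZ plane), |mask|=8  ⇒  voxels=32
  2. axis=1 (XZ plane), |mask|=8  ⇒  voxels=17

voxel count = 17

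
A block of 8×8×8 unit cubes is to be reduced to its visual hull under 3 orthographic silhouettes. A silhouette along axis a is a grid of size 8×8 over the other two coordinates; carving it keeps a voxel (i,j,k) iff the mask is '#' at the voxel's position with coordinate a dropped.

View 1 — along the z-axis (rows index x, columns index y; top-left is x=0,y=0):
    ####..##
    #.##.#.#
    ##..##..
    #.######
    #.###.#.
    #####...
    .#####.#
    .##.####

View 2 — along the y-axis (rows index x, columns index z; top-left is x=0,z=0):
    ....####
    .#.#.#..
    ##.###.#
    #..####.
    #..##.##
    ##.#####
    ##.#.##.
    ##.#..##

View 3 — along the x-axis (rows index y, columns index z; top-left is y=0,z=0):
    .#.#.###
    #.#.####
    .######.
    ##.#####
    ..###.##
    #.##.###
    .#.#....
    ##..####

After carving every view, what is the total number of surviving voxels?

initial block: 8^3 = 512
[1] z-view keeps 44 columns → grid now 352
[2] y-view keeps 40 columns → grid now 218
[3] x-view keeps 43 columns → grid now 153

voxel count = 153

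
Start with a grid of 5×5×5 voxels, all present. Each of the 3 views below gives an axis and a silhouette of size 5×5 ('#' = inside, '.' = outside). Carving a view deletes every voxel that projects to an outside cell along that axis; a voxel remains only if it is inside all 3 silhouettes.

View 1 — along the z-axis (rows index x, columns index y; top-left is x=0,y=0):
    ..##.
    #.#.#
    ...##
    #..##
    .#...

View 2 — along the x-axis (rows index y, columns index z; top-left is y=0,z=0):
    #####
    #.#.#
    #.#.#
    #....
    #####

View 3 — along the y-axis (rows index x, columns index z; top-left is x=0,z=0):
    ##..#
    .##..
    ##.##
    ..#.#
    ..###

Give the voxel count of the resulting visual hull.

remaining voxels: 19

initial block: 5^3 = 125
step 1: project along z, AND mask (11/25) → |grid| = 55
step 2: project along x, AND mask (17/25) → |grid| = 37
step 3: project along y, AND mask (14/25) → |grid| = 19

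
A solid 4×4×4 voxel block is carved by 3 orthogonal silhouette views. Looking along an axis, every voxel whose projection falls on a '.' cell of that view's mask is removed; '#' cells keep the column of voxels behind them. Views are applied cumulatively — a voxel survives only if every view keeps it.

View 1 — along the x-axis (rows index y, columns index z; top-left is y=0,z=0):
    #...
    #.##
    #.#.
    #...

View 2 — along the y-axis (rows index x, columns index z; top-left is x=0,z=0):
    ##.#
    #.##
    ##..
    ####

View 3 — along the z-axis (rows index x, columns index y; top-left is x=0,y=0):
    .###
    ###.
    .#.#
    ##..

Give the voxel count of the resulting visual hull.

remaining voxels: 16

full grid |V| = 64
after view 1 [x-axis, 7 of 16 cells solid] → remaining = 28
after view 2 [y-axis, 12 of 16 cells solid] → remaining = 23
after view 3 [z-axis, 10 of 16 cells solid] → remaining = 16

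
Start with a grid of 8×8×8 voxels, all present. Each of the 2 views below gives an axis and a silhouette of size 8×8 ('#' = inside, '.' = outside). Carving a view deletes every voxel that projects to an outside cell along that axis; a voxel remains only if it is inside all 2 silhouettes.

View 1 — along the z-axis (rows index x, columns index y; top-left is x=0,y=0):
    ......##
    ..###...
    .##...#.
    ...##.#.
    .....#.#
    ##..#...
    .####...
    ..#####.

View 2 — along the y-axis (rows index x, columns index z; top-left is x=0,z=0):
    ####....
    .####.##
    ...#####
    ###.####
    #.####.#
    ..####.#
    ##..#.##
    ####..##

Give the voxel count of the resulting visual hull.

|visual hull| = 139

before carving: 512 voxels (8×8×8)
step 1: project along z, AND mask (25/64) → |grid| = 200
step 2: project along y, AND mask (44/64) → |grid| = 139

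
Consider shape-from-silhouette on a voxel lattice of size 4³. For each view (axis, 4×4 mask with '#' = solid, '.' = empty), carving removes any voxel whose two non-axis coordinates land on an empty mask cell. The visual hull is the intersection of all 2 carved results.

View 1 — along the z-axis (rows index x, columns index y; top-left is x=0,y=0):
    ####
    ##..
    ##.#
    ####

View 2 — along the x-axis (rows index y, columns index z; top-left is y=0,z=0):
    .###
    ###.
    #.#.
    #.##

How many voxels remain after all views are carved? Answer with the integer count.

remaining voxels: 37

start: 4×4×4 = 64 voxels
step 1: project along z, AND mask (13/16) → |grid| = 52
step 2: project along x, AND mask (11/16) → |grid| = 37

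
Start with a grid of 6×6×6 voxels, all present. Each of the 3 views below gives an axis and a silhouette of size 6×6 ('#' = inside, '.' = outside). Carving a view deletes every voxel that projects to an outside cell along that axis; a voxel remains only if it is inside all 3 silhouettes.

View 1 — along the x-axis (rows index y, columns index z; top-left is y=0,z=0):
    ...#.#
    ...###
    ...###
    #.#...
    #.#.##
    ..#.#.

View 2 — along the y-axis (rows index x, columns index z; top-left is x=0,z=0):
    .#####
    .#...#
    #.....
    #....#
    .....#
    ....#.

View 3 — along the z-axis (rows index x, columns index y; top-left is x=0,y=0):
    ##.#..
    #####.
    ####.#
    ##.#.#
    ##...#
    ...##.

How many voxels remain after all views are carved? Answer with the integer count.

full grid |V| = 216
after view 1 [x-axis, 16 of 36 cells solid] → remaining = 96
after view 2 [y-axis, 12 of 36 cells solid] → remaining = 34
after view 3 [z-axis, 22 of 36 cells solid] → remaining = 17

17 voxels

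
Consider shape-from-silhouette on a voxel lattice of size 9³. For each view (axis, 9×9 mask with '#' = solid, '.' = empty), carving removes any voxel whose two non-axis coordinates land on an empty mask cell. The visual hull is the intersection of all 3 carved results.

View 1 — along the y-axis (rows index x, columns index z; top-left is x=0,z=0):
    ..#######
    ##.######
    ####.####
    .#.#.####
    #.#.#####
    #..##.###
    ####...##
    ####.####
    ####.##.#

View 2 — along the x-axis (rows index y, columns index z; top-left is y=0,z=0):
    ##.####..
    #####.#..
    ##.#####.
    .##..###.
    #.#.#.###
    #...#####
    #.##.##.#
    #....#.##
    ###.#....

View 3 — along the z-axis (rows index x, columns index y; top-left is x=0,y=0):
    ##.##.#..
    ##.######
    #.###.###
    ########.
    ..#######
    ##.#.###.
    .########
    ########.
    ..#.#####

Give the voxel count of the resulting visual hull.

start: 9×9×9 = 729 voxels
[1] y-view keeps 63 columns → grid now 567
[2] x-view keeps 50 columns → grid now 346
[3] z-view keeps 63 columns → grid now 273

remaining voxels: 273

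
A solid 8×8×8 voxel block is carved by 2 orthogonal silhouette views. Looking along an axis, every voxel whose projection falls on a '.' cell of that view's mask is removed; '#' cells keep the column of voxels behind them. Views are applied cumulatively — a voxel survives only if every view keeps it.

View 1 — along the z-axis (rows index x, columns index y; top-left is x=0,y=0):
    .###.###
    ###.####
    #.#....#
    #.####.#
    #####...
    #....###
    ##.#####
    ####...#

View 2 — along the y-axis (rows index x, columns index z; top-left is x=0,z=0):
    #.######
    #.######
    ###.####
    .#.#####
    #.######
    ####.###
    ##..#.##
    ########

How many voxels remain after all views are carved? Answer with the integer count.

286 voxels

full grid |V| = 512
carve view 1 (along z, XY-mask fill 43/64): 344 voxels remain
carve view 2 (along y, XZ-mask fill 54/64): 286 voxels remain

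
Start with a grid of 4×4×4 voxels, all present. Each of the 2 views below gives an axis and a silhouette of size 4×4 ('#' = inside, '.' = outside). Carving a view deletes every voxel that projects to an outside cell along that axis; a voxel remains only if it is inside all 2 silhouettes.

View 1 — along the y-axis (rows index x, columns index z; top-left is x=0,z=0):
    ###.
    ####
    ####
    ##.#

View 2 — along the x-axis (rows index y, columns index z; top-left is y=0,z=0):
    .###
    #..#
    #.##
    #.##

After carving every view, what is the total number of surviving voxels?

start: 4×4×4 = 64 voxels
V1 y: intersect with XZ mask (14 set) -- 56 left
V2 x: intersect with YZ mask (11 set) -- 37 left

37 voxels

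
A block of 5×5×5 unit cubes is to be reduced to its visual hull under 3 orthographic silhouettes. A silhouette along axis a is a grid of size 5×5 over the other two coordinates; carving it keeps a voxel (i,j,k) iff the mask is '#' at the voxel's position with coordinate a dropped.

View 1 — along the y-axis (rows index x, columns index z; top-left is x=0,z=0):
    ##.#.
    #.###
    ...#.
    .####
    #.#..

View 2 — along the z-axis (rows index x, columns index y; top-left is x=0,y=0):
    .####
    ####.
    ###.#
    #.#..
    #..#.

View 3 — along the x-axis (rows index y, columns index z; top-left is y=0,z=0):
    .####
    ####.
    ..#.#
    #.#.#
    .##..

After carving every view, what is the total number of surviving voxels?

start: 5×5×5 = 125 voxels
  1. axis=1 (XZ plane), |mask|=14  ⇒  voxels=70
  2. axis=2 (XY plane), |mask|=16  ⇒  voxels=44
  3. axis=0 (YZ plane), |mask|=15  ⇒  voxels=27

27 voxels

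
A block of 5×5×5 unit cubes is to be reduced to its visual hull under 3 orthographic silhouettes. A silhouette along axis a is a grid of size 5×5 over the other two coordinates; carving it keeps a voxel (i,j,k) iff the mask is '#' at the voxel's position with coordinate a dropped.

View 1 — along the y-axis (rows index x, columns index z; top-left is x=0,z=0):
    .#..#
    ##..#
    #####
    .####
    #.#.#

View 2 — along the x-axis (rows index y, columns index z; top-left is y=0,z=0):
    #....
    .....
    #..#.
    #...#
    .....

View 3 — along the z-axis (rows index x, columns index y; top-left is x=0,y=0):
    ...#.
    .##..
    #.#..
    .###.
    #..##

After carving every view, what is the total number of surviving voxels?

before carving: 125 voxels (5×5×5)
after view 1 [y-axis, 17 of 25 cells solid] → remaining = 85
after view 2 [x-axis, 5 of 25 cells solid] → remaining = 16
after view 3 [z-axis, 11 of 25 cells solid] → remaining = 10

remaining voxels: 10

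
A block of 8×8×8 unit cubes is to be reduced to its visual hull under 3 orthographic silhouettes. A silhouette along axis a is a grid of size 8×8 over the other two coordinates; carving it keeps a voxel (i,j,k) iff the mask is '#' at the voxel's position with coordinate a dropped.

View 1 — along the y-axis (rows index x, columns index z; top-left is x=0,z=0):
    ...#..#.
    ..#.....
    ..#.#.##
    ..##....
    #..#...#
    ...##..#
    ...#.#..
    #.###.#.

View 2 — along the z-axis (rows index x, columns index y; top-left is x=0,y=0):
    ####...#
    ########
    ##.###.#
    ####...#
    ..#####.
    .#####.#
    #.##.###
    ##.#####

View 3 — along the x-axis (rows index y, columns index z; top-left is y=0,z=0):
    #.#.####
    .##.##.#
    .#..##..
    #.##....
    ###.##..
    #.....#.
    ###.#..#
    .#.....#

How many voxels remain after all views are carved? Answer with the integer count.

|visual hull| = 55

initial block: 8^3 = 512
carve view 1 (along y, XZ-mask fill 22/64): 176 voxels remain
carve view 2 (along z, XY-mask fill 48/64): 132 voxels remain
carve view 3 (along x, YZ-mask fill 31/64): 55 voxels remain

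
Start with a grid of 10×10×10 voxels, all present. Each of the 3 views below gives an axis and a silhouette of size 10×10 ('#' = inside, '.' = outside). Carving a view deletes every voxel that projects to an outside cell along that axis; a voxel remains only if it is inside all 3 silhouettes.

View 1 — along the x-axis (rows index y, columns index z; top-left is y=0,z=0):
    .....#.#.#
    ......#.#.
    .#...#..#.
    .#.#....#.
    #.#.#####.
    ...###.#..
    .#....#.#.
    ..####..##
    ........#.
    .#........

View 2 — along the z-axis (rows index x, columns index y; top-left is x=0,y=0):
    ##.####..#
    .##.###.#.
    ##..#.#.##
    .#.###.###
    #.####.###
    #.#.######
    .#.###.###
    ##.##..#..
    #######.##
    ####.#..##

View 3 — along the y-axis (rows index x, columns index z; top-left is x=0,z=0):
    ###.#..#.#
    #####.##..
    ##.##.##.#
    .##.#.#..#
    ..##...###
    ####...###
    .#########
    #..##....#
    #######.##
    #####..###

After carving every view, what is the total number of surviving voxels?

start: 10×10×10 = 1000 voxels
step 1: project along x, AND mask (33/100) → |grid| = 330
step 2: project along z, AND mask (70/100) → |grid| = 229
step 3: project along y, AND mask (67/100) → |grid| = 143

|visual hull| = 143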